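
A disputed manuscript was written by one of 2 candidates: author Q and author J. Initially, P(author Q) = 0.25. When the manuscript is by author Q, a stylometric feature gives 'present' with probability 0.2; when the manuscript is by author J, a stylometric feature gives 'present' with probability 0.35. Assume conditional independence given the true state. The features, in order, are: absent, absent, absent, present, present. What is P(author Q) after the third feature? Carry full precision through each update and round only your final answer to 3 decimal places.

0.383

After 'absent': P(author Q) = 0.8·0.2500 / (0.8·0.2500 + 0.65·0.7500) ≈ 0.2909
After 'absent': P(author Q) = 0.8·0.2909 / (0.8·0.2909 + 0.65·0.7091) ≈ 0.3355
After 'absent': P(author Q) = 0.8·0.3355 / (0.8·0.3355 + 0.65·0.6645) ≈ 0.3833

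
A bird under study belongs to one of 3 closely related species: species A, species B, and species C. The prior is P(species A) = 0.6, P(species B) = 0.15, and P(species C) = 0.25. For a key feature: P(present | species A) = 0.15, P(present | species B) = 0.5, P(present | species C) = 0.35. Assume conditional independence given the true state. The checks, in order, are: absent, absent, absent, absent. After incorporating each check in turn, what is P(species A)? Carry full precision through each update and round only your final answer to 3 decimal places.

After 'absent': normaliser = 0.85·0.6000 + 0.5·0.1500 + 0.65·0.2500; P(species A) ≈ 0.6823, P(species B) ≈ 0.1003, P(species C) ≈ 0.2174
After 'absent': normaliser = 0.85·0.6823 + 0.5·0.1003 + 0.65·0.2174; P(species A) ≈ 0.7518, P(species B) ≈ 0.0650, P(species C) ≈ 0.1832
After 'absent': normaliser = 0.85·0.7518 + 0.5·0.0650 + 0.65·0.1832; P(species A) ≈ 0.8083, P(species B) ≈ 0.0411, P(species C) ≈ 0.1506
After 'absent': normaliser = 0.85·0.8083 + 0.5·0.0411 + 0.65·0.1506; P(species A) ≈ 0.8529, P(species B) ≈ 0.0255, P(species C) ≈ 0.1215

0.853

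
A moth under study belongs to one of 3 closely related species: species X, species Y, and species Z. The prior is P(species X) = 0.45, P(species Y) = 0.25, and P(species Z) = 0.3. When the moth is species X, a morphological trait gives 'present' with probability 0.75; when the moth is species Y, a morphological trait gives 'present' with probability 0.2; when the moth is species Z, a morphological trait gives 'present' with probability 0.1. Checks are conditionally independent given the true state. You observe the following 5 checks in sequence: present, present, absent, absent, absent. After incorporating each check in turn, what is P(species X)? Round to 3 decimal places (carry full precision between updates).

Each posterior becomes the prior for the next update.
After 'present': normaliser = 0.75·0.4500 + 0.2·0.2500 + 0.1·0.3000; P(species X) ≈ 0.8084, P(species Y) ≈ 0.1198, P(species Z) ≈ 0.0719
After 'present': normaliser = 0.75·0.8084 + 0.2·0.1198 + 0.1·0.0719; P(species X) ≈ 0.9512, P(species Y) ≈ 0.0376, P(species Z) ≈ 0.0113
After 'absent': normaliser = 0.25·0.9512 + 0.8·0.0376 + 0.9·0.0113; P(species X) ≈ 0.8554, P(species Y) ≈ 0.1081, P(species Z) ≈ 0.0365
After 'absent': normaliser = 0.25·0.8554 + 0.8·0.1081 + 0.9·0.0365; P(species X) ≈ 0.6418, P(species Y) ≈ 0.2596, P(species Z) ≈ 0.0986
After 'absent': normaliser = 0.25·0.6418 + 0.8·0.2596 + 0.9·0.0986; P(species X) ≈ 0.3512, P(species Y) ≈ 0.4546, P(species Z) ≈ 0.1942

0.351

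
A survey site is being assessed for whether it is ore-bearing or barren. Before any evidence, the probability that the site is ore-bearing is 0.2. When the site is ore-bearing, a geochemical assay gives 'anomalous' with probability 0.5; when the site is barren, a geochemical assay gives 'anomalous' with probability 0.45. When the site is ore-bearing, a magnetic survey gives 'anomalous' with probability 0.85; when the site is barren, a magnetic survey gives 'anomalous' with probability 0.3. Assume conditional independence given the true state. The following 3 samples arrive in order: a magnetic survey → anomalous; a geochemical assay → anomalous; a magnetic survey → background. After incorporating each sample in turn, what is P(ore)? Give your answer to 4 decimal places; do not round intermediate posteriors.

0.1443

After a magnetic survey='anomalous': P(ore) = 0.85·0.2000 / (0.85·0.2000 + 0.3·0.8000) ≈ 0.4146
After a geochemical assay='anomalous': P(ore) = 0.5·0.4146 / (0.5·0.4146 + 0.45·0.5854) ≈ 0.4404
After a magnetic survey='background': P(ore) = 0.15·0.4404 / (0.15·0.4404 + 0.7·0.5596) ≈ 0.1443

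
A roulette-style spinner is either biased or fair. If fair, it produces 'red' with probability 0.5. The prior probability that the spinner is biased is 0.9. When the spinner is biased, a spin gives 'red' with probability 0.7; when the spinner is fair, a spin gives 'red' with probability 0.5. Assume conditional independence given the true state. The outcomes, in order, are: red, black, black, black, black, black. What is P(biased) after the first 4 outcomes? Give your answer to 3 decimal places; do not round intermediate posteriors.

After 'red': P(biased) = 0.7·0.9000 / (0.7·0.9000 + 0.5·0.1000) ≈ 0.9265
After 'black': P(biased) = 0.3·0.9265 / (0.3·0.9265 + 0.5·0.0735) ≈ 0.8832
After 'black': P(biased) = 0.3·0.8832 / (0.3·0.8832 + 0.5·0.1168) ≈ 0.8194
After 'black': P(biased) = 0.3·0.8194 / (0.3·0.8194 + 0.5·0.1806) ≈ 0.7313

0.731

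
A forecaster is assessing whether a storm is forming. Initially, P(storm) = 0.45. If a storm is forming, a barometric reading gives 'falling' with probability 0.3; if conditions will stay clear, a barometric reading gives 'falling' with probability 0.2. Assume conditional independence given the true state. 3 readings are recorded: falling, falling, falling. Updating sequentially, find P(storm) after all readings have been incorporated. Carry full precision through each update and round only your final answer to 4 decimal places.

0.7341

After 'falling': P(storm) = 0.3·0.4500 / (0.3·0.4500 + 0.2·0.5500) ≈ 0.5510
After 'falling': P(storm) = 0.3·0.5510 / (0.3·0.5510 + 0.2·0.4490) ≈ 0.6480
After 'falling': P(storm) = 0.3·0.6480 / (0.3·0.6480 + 0.2·0.3520) ≈ 0.7341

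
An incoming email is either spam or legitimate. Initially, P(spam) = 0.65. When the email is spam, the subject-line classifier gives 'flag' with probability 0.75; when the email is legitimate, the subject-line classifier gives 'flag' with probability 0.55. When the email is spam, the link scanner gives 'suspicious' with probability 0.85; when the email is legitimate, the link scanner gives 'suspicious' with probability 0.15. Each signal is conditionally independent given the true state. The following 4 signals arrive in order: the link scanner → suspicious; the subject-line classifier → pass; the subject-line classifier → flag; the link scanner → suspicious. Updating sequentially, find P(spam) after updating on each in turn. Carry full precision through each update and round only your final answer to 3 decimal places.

After the link scanner='suspicious': P(spam) = 0.85·0.6500 / (0.85·0.6500 + 0.15·0.3500) ≈ 0.9132
After the subject-line classifier='pass': P(spam) = 0.25·0.9132 / (0.25·0.9132 + 0.45·0.0868) ≈ 0.8539
After the subject-line classifier='flag': P(spam) = 0.75·0.8539 / (0.75·0.8539 + 0.55·0.1461) ≈ 0.8885
After the link scanner='suspicious': P(spam) = 0.85·0.8885 / (0.85·0.8885 + 0.15·0.1115) ≈ 0.9783

0.978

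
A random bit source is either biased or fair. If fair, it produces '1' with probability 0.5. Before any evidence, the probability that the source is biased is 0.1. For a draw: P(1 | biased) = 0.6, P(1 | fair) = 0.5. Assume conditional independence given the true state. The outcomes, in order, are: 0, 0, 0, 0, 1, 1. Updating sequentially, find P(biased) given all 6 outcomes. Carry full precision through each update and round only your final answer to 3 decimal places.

0.062

After '0': P(biased) = 0.4·0.1000 / (0.4·0.1000 + 0.5·0.9000) ≈ 0.0816
After '0': P(biased) = 0.4·0.0816 / (0.4·0.0816 + 0.5·0.9184) ≈ 0.0664
After '0': P(biased) = 0.4·0.0664 / (0.4·0.0664 + 0.5·0.9336) ≈ 0.0538
After '0': P(biased) = 0.4·0.0538 / (0.4·0.0538 + 0.5·0.9462) ≈ 0.0435
After '1': P(biased) = 0.6·0.0435 / (0.6·0.0435 + 0.5·0.9565) ≈ 0.0518
After '1': P(biased) = 0.6·0.0518 / (0.6·0.0518 + 0.5·0.9482) ≈ 0.0615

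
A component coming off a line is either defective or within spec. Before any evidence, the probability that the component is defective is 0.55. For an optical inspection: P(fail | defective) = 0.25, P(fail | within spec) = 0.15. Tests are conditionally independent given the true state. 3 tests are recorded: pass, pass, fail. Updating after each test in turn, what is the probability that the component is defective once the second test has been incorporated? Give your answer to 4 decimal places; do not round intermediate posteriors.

After 'pass': P(defective) = 0.75·0.5500 / (0.75·0.5500 + 0.85·0.4500) ≈ 0.5189
After 'pass': P(defective) = 0.75·0.5189 / (0.75·0.5189 + 0.85·0.4811) ≈ 0.4876

0.4876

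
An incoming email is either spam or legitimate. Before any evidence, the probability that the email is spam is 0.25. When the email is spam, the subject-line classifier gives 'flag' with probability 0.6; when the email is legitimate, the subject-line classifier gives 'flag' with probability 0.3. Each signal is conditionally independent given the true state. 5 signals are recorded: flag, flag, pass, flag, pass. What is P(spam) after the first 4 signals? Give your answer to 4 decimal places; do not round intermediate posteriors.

0.6038

After 'flag': P(spam) = 0.6·0.2500 / (0.6·0.2500 + 0.3·0.7500) ≈ 0.4000
After 'flag': P(spam) = 0.6·0.4000 / (0.6·0.4000 + 0.3·0.6000) ≈ 0.5714
After 'pass': P(spam) = 0.4·0.5714 / (0.4·0.5714 + 0.7·0.4286) ≈ 0.4324
After 'flag': P(spam) = 0.6·0.4324 / (0.6·0.4324 + 0.3·0.5676) ≈ 0.6038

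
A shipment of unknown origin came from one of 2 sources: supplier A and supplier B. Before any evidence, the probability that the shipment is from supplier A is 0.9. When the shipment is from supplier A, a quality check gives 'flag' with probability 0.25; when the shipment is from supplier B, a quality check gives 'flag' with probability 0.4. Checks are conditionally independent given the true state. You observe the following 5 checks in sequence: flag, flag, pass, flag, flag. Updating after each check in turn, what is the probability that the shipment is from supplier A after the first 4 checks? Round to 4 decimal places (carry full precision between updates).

0.7331

After 'flag': P(supplier A) = 0.25·0.9000 / (0.25·0.9000 + 0.4·0.1000) ≈ 0.8491
After 'flag': P(supplier A) = 0.25·0.8491 / (0.25·0.8491 + 0.4·0.1509) ≈ 0.7785
After 'pass': P(supplier A) = 0.75·0.7785 / (0.75·0.7785 + 0.6·0.2215) ≈ 0.8146
After 'flag': P(supplier A) = 0.25·0.8146 / (0.25·0.8146 + 0.4·0.1854) ≈ 0.7331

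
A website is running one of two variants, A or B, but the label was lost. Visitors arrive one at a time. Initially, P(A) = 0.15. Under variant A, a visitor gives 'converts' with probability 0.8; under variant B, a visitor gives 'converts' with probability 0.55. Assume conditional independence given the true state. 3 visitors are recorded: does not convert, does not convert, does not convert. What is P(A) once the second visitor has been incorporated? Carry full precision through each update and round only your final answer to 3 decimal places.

0.034

After 'does not convert': P(A) = 0.2·0.1500 / (0.2·0.1500 + 0.45·0.8500) ≈ 0.0727
After 'does not convert': P(A) = 0.2·0.0727 / (0.2·0.0727 + 0.45·0.9273) ≈ 0.0337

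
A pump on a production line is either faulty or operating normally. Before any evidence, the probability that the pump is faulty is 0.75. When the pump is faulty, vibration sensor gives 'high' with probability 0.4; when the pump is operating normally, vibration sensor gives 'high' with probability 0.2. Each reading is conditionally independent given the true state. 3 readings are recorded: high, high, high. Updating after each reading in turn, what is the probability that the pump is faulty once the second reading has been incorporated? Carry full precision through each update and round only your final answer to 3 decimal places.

After 'high': P(faulty) = 0.4·0.7500 / (0.4·0.7500 + 0.2·0.2500) ≈ 0.8571
After 'high': P(faulty) = 0.4·0.8571 / (0.4·0.8571 + 0.2·0.1429) ≈ 0.9231

0.923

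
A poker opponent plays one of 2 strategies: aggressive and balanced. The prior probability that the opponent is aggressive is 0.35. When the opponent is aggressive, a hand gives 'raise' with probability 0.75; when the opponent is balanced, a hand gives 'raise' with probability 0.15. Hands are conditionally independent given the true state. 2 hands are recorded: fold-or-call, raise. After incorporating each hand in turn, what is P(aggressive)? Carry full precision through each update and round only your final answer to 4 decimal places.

0.4419

After 'fold-or-call': P(aggressive) = 0.25·0.3500 / (0.25·0.3500 + 0.85·0.6500) ≈ 0.1367
After 'raise': P(aggressive) = 0.75·0.1367 / (0.75·0.1367 + 0.15·0.8633) ≈ 0.4419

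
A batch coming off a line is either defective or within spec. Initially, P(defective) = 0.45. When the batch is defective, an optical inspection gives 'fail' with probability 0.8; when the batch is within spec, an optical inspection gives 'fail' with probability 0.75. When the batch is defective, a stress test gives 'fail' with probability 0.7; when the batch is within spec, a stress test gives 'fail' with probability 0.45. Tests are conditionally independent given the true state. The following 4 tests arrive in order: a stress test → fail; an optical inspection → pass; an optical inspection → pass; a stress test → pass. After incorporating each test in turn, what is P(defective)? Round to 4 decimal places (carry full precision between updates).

Each posterior becomes the prior for the next update.
After a stress test='fail': P(defective) = 0.7·0.4500 / (0.7·0.4500 + 0.45·0.5500) ≈ 0.5600
After an optical inspection='pass': P(defective) = 0.2·0.5600 / (0.2·0.5600 + 0.25·0.4400) ≈ 0.5045
After an optical inspection='pass': P(defective) = 0.2·0.5045 / (0.2·0.5045 + 0.25·0.4955) ≈ 0.4489
After a stress test='pass': P(defective) = 0.3·0.4489 / (0.3·0.4489 + 0.55·0.5511) ≈ 0.3076

0.3076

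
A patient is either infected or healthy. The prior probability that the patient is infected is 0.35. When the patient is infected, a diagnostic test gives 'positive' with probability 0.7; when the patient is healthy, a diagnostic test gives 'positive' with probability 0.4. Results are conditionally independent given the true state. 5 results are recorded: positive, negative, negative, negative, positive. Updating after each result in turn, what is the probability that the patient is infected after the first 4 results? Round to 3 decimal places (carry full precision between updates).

0.105

After 'positive': P(infected) = 0.7·0.3500 / (0.7·0.3500 + 0.4·0.6500) ≈ 0.4851
After 'negative': P(infected) = 0.3·0.4851 / (0.3·0.4851 + 0.6·0.5149) ≈ 0.3203
After 'negative': P(infected) = 0.3·0.3203 / (0.3·0.3203 + 0.6·0.6797) ≈ 0.1907
After 'negative': P(infected) = 0.3·0.1907 / (0.3·0.1907 + 0.6·0.8093) ≈ 0.1054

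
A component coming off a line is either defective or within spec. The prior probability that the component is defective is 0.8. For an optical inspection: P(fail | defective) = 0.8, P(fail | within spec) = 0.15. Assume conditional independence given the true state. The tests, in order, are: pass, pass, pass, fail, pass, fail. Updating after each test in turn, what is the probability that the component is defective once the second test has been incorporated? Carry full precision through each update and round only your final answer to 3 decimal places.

0.181

After 'pass': P(defective) = 0.2·0.8000 / (0.2·0.8000 + 0.85·0.2000) ≈ 0.4848
After 'pass': P(defective) = 0.2·0.4848 / (0.2·0.4848 + 0.85·0.5152) ≈ 0.1813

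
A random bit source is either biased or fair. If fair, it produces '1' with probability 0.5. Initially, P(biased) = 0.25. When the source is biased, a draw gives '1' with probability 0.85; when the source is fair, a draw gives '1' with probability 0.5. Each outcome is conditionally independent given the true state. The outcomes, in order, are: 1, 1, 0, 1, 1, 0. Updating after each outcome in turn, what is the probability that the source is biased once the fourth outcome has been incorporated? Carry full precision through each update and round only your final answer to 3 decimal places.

0.329

After '1': P(biased) = 0.85·0.2500 / (0.85·0.2500 + 0.5·0.7500) ≈ 0.3617
After '1': P(biased) = 0.85·0.3617 / (0.85·0.3617 + 0.5·0.6383) ≈ 0.4907
After '0': P(biased) = 0.15·0.4907 / (0.15·0.4907 + 0.5·0.5093) ≈ 0.2242
After '1': P(biased) = 0.85·0.2242 / (0.85·0.2242 + 0.5·0.7758) ≈ 0.3294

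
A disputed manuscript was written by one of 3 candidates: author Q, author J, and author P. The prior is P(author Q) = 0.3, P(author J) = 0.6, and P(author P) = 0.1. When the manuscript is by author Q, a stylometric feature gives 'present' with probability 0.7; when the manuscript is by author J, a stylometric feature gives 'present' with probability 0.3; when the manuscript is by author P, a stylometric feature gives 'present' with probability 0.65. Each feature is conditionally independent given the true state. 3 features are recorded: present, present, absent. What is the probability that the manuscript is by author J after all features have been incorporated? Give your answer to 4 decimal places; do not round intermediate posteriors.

After 'present': normaliser = 0.7·0.3000 + 0.3·0.6000 + 0.65·0.1000; P(author Q) ≈ 0.4615, P(author J) ≈ 0.3956, P(author P) ≈ 0.1429
After 'present': normaliser = 0.7·0.4615 + 0.3·0.3956 + 0.65·0.1429; P(author Q) ≈ 0.6043, P(author J) ≈ 0.2220, P(author P) ≈ 0.1737
After 'absent': normaliser = 0.3·0.6043 + 0.7·0.2220 + 0.35·0.1737; P(author Q) ≈ 0.4561, P(author J) ≈ 0.3910, P(author P) ≈ 0.1529

0.3910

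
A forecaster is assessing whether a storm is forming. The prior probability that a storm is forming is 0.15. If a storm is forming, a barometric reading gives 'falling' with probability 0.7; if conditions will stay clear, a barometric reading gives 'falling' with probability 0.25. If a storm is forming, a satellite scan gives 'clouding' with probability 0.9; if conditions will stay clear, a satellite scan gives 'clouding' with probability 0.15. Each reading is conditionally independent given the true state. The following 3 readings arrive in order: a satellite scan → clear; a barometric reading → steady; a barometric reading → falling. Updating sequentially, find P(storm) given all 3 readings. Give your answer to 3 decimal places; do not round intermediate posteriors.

After a satellite scan='clear': P(storm) = 0.1·0.1500 / (0.1·0.1500 + 0.85·0.8500) ≈ 0.0203
After a barometric reading='steady': P(storm) = 0.3·0.0203 / (0.3·0.0203 + 0.75·0.9797) ≈ 0.0082
After a barometric reading='falling': P(storm) = 0.7·0.0082 / (0.7·0.0082 + 0.25·0.9918) ≈ 0.0227

0.023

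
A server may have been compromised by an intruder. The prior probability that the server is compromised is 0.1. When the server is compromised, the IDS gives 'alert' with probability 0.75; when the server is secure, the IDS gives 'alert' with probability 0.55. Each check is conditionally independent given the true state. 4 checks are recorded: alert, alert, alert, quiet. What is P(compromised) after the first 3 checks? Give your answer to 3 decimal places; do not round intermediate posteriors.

After 'alert': P(compromised) = 0.75·0.1000 / (0.75·0.1000 + 0.55·0.9000) ≈ 0.1316
After 'alert': P(compromised) = 0.75·0.1316 / (0.75·0.1316 + 0.55·0.8684) ≈ 0.1712
After 'alert': P(compromised) = 0.75·0.1712 / (0.75·0.1712 + 0.55·0.8288) ≈ 0.2198

0.220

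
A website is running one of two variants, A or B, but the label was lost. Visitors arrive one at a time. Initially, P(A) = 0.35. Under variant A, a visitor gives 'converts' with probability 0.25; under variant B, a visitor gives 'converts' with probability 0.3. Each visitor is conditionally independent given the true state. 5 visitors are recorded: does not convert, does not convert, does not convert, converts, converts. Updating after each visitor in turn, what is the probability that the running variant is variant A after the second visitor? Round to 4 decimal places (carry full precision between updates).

0.3820

Apply Bayes' rule sequentially, carrying P(A) forward.
After 'does not convert': P(A) = 0.75·0.3500 / (0.75·0.3500 + 0.7·0.6500) ≈ 0.3659
After 'does not convert': P(A) = 0.75·0.3659 / (0.75·0.3659 + 0.7·0.6341) ≈ 0.3820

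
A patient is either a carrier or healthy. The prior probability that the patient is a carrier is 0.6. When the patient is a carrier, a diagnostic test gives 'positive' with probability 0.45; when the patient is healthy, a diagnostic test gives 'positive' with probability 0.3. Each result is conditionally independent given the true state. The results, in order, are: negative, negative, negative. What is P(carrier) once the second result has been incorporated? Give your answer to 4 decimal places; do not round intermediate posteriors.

After 'negative': P(carrier) = 0.55·0.6000 / (0.55·0.6000 + 0.7·0.4000) ≈ 0.5410
After 'negative': P(carrier) = 0.55·0.5410 / (0.55·0.5410 + 0.7·0.4590) ≈ 0.4808

0.4808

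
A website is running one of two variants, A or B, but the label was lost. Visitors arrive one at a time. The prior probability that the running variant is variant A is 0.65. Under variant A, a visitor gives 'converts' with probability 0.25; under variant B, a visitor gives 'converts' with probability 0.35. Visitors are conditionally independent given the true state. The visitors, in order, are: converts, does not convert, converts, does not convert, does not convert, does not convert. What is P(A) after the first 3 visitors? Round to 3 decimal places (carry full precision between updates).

Apply Bayes' rule sequentially, carrying P(A) forward.
After 'converts': P(A) = 0.25·0.6500 / (0.25·0.6500 + 0.35·0.3500) ≈ 0.5702
After 'does not convert': P(A) = 0.75·0.5702 / (0.75·0.5702 + 0.65·0.4298) ≈ 0.6048
After 'converts': P(A) = 0.25·0.6048 / (0.25·0.6048 + 0.35·0.3952) ≈ 0.5223

0.522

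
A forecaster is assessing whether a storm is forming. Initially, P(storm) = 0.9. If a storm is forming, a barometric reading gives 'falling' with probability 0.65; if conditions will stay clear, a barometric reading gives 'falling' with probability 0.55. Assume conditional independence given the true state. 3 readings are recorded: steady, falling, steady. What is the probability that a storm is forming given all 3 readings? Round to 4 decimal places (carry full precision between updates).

After 'steady': P(storm) = 0.35·0.9000 / (0.35·0.9000 + 0.45·0.1000) ≈ 0.8750
After 'falling': P(storm) = 0.65·0.8750 / (0.65·0.8750 + 0.55·0.1250) ≈ 0.8922
After 'steady': P(storm) = 0.35·0.8922 / (0.35·0.8922 + 0.45·0.1078) ≈ 0.8655

0.8655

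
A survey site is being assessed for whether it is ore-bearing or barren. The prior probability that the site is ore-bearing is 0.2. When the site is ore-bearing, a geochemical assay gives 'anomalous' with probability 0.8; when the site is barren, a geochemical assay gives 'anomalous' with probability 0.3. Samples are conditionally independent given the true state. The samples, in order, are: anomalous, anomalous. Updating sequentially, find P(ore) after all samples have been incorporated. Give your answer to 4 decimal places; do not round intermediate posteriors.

0.6400

After 'anomalous': P(ore) = 0.8·0.2000 / (0.8·0.2000 + 0.3·0.8000) ≈ 0.4000
After 'anomalous': P(ore) = 0.8·0.4000 / (0.8·0.4000 + 0.3·0.6000) ≈ 0.6400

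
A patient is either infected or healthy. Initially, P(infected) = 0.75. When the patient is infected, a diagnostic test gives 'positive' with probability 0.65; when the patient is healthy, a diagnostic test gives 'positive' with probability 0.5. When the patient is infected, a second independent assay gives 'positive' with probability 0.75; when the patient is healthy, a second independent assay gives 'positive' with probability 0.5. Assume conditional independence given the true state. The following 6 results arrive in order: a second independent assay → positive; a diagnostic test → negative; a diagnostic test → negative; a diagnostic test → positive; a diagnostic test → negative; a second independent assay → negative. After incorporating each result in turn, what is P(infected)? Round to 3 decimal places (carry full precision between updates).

0.501

After a second independent assay='positive': P(infected) = 0.75·0.7500 / (0.75·0.7500 + 0.5·0.2500) ≈ 0.8182
After a diagnostic test='negative': P(infected) = 0.35·0.8182 / (0.35·0.8182 + 0.5·0.1818) ≈ 0.7590
After a diagnostic test='negative': P(infected) = 0.35·0.7590 / (0.35·0.7590 + 0.5·0.2410) ≈ 0.6880
After a diagnostic test='positive': P(infected) = 0.65·0.6880 / (0.65·0.6880 + 0.5·0.3120) ≈ 0.7414
After a diagnostic test='negative': P(infected) = 0.35·0.7414 / (0.35·0.7414 + 0.5·0.2586) ≈ 0.6674
After a second independent assay='negative': P(infected) = 0.25·0.6674 / (0.25·0.6674 + 0.5·0.3326) ≈ 0.5008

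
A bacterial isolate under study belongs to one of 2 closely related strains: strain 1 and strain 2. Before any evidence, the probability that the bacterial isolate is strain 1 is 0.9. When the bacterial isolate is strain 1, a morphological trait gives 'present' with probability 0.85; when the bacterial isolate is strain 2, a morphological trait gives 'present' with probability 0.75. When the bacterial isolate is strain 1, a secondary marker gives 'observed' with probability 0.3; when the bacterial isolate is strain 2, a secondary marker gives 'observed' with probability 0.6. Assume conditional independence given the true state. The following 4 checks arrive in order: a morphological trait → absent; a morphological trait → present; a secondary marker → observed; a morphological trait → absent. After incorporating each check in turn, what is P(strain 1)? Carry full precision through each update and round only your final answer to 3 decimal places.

After a morphological trait='absent': P(strain 1) = 0.15·0.9000 / (0.15·0.9000 + 0.25·0.1000) ≈ 0.8438
After a morphological trait='present': P(strain 1) = 0.85·0.8438 / (0.85·0.8438 + 0.75·0.1562) ≈ 0.8596
After a secondary marker='observed': P(strain 1) = 0.3·0.8596 / (0.3·0.8596 + 0.6·0.1404) ≈ 0.7537
After a morphological trait='absent': P(strain 1) = 0.15·0.7537 / (0.15·0.7537 + 0.25·0.2463) ≈ 0.6474

0.647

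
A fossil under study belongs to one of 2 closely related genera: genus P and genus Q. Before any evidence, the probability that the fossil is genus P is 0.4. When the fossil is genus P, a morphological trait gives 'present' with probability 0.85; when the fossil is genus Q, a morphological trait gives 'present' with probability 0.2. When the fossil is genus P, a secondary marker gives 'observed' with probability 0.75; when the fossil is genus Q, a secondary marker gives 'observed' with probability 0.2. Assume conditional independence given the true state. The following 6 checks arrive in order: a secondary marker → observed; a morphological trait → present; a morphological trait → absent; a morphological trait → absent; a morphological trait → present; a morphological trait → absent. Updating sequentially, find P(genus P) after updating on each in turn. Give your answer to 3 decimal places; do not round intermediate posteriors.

0.229

After a secondary marker='observed': P(genus P) = 0.75·0.4000 / (0.75·0.4000 + 0.2·0.6000) ≈ 0.7143
After a morphological trait='present': P(genus P) = 0.85·0.7143 / (0.85·0.7143 + 0.2·0.2857) ≈ 0.9140
After a morphological trait='absent': P(genus P) = 0.15·0.9140 / (0.15·0.9140 + 0.8·0.0860) ≈ 0.6658
After a morphological trait='absent': P(genus P) = 0.15·0.6658 / (0.15·0.6658 + 0.8·0.3342) ≈ 0.2720
After a morphological trait='present': P(genus P) = 0.85·0.2720 / (0.85·0.2720 + 0.2·0.7280) ≈ 0.6135
After a morphological trait='absent': P(genus P) = 0.15·0.6135 / (0.15·0.6135 + 0.8·0.3865) ≈ 0.2294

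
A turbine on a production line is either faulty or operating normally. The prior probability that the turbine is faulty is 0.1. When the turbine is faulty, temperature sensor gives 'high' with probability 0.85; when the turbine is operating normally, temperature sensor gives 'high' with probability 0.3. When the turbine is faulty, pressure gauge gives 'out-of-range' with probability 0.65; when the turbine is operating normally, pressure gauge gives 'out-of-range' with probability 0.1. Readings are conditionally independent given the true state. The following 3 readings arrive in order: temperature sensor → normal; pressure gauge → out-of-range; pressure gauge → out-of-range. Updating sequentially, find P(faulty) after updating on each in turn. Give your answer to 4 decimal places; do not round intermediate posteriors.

Apply Bayes' rule sequentially, carrying P(faulty) forward.
After temperature sensor='normal': P(faulty) = 0.15·0.1000 / (0.15·0.1000 + 0.7·0.9000) ≈ 0.0233
After pressure gauge='out-of-range': P(faulty) = 0.65·0.0233 / (0.65·0.0233 + 0.1·0.9767) ≈ 0.1340
After pressure gauge='out-of-range': P(faulty) = 0.65·0.1340 / (0.65·0.1340 + 0.1·0.8660) ≈ 0.5015

0.5015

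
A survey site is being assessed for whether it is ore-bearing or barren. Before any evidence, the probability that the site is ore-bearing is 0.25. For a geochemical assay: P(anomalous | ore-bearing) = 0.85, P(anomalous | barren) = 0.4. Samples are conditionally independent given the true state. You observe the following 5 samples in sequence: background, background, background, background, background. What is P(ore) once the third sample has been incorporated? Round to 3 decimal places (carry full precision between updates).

0.005

After 'background': P(ore) = 0.15·0.2500 / (0.15·0.2500 + 0.6·0.7500) ≈ 0.0769
After 'background': P(ore) = 0.15·0.0769 / (0.15·0.0769 + 0.6·0.9231) ≈ 0.0204
After 'background': P(ore) = 0.15·0.0204 / (0.15·0.0204 + 0.6·0.9796) ≈ 0.0052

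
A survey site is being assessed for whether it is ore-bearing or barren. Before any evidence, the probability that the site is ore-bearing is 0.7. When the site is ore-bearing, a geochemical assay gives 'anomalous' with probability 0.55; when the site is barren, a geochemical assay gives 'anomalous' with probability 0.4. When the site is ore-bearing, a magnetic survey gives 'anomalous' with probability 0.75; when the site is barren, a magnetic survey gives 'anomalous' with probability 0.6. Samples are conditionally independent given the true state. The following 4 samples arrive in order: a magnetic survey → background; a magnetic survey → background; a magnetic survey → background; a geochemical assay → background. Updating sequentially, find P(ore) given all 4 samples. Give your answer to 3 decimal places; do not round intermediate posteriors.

Each posterior becomes the prior for the next update.
After a magnetic survey='background': P(ore) = 0.25·0.7000 / (0.25·0.7000 + 0.4·0.3000) ≈ 0.5932
After a magnetic survey='background': P(ore) = 0.25·0.5932 / (0.25·0.5932 + 0.4·0.4068) ≈ 0.4768
After a magnetic survey='background': P(ore) = 0.25·0.4768 / (0.25·0.4768 + 0.4·0.5232) ≈ 0.3629
After a geochemical assay='background': P(ore) = 0.45·0.3629 / (0.45·0.3629 + 0.6·0.6371) ≈ 0.2993

0.299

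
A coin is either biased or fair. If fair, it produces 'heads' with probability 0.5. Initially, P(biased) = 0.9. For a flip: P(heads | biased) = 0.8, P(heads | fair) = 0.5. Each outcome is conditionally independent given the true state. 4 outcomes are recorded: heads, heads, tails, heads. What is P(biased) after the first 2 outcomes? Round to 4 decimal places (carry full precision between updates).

0.9584

After 'heads': P(biased) = 0.8·0.9000 / (0.8·0.9000 + 0.5·0.1000) ≈ 0.9351
After 'heads': P(biased) = 0.8·0.9351 / (0.8·0.9351 + 0.5·0.0649) ≈ 0.9584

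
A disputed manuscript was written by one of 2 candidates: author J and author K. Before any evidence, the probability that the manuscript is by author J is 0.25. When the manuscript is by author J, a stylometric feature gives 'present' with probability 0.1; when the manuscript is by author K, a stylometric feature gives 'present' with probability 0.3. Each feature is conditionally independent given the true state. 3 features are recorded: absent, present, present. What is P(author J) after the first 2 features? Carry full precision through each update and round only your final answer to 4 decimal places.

0.1250

Apply Bayes' rule sequentially, carrying P(author J) forward.
After 'absent': P(author J) = 0.9·0.2500 / (0.9·0.2500 + 0.7·0.7500) ≈ 0.3000
After 'present': P(author J) = 0.1·0.3000 / (0.1·0.3000 + 0.3·0.7000) ≈ 0.1250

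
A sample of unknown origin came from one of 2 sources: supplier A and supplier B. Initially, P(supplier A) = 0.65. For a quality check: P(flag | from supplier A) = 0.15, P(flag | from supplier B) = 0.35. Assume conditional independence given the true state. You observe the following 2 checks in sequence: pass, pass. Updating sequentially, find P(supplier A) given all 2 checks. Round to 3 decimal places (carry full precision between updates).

Each posterior becomes the prior for the next update.
After 'pass': P(supplier A) = 0.85·0.6500 / (0.85·0.6500 + 0.65·0.3500) ≈ 0.7083
After 'pass': P(supplier A) = 0.85·0.7083 / (0.85·0.7083 + 0.65·0.2917) ≈ 0.7605

0.761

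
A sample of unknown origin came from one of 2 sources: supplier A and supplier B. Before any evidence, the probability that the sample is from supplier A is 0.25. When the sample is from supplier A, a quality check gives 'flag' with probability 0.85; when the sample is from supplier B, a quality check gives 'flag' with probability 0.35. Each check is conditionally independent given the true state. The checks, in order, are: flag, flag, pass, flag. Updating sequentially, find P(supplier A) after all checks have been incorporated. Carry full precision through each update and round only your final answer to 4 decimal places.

0.5242

Each posterior becomes the prior for the next update.
After 'flag': P(supplier A) = 0.85·0.2500 / (0.85·0.2500 + 0.35·0.7500) ≈ 0.4474
After 'flag': P(supplier A) = 0.85·0.4474 / (0.85·0.4474 + 0.35·0.5526) ≈ 0.6628
After 'pass': P(supplier A) = 0.15·0.6628 / (0.15·0.6628 + 0.65·0.3372) ≈ 0.3121
After 'flag': P(supplier A) = 0.85·0.3121 / (0.85·0.3121 + 0.35·0.6879) ≈ 0.5242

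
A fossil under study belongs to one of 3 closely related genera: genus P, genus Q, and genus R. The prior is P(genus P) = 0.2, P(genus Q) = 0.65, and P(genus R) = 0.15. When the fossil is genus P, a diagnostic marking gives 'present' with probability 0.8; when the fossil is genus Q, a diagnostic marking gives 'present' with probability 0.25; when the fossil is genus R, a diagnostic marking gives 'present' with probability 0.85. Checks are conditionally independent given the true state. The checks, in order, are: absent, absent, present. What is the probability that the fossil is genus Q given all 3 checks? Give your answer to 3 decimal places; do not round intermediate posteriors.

After 'absent': normaliser = 0.2·0.2000 + 0.75·0.6500 + 0.15·0.1500; P(genus P) ≈ 0.0727, P(genus Q) ≈ 0.8864, P(genus R) ≈ 0.0409
After 'absent': normaliser = 0.2·0.0727 + 0.75·0.8864 + 0.15·0.0409; P(genus P) ≈ 0.0212, P(genus Q) ≈ 0.9698, P(genus R) ≈ 0.0090
After 'present': normaliser = 0.8·0.0212 + 0.25·0.9698 + 0.85·0.0090; P(genus P) ≈ 0.0636, P(genus Q) ≈ 0.9079, P(genus R) ≈ 0.0285

0.908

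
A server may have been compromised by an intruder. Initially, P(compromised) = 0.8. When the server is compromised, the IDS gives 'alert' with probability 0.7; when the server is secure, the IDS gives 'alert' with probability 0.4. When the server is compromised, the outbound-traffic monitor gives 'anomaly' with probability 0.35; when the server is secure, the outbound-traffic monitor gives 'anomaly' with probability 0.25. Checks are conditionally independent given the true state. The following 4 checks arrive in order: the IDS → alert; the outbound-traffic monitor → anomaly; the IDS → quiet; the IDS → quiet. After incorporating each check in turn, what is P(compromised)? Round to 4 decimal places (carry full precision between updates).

0.7101

Apply Bayes' rule sequentially, carrying P(compromised) forward.
After the IDS='alert': P(compromised) = 0.7·0.8000 / (0.7·0.8000 + 0.4·0.2000) ≈ 0.8750
After the outbound-traffic monitor='anomaly': P(compromised) = 0.35·0.8750 / (0.35·0.8750 + 0.25·0.1250) ≈ 0.9074
After the IDS='quiet': P(compromised) = 0.3·0.9074 / (0.3·0.9074 + 0.6·0.0926) ≈ 0.8305
After the IDS='quiet': P(compromised) = 0.3·0.8305 / (0.3·0.8305 + 0.6·0.1695) ≈ 0.7101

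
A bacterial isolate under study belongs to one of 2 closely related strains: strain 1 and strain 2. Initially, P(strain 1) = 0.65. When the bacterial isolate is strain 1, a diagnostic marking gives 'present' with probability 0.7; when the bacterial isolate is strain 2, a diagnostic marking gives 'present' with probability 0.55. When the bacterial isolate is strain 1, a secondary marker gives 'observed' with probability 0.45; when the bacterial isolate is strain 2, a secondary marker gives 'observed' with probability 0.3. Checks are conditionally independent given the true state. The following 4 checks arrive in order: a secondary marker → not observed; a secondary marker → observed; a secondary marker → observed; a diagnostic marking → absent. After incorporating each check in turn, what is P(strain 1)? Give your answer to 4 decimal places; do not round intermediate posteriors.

0.6864

After a secondary marker='not observed': P(strain 1) = 0.55·0.6500 / (0.55·0.6500 + 0.7·0.3500) ≈ 0.5934
After a secondary marker='observed': P(strain 1) = 0.45·0.5934 / (0.45·0.5934 + 0.3·0.4066) ≈ 0.6864
After a secondary marker='observed': P(strain 1) = 0.45·0.6864 / (0.45·0.6864 + 0.3·0.3136) ≈ 0.7665
After a diagnostic marking='absent': P(strain 1) = 0.3·0.7665 / (0.3·0.7665 + 0.45·0.2335) ≈ 0.6864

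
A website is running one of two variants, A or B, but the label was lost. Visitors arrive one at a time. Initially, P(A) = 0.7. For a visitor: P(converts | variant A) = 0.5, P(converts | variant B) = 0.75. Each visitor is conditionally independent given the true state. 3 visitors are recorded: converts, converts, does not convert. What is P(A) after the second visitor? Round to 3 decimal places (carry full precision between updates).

After 'converts': P(A) = 0.5·0.7000 / (0.5·0.7000 + 0.75·0.3000) ≈ 0.6087
After 'converts': P(A) = 0.5·0.6087 / (0.5·0.6087 + 0.75·0.3913) ≈ 0.5091

0.509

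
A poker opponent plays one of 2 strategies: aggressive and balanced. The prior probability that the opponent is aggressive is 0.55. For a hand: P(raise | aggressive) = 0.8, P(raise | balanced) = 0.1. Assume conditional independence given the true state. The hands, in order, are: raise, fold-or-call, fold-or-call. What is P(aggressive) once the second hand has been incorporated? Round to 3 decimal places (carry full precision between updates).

After 'raise': P(aggressive) = 0.8·0.5500 / (0.8·0.5500 + 0.1·0.4500) ≈ 0.9072
After 'fold-or-call': P(aggressive) = 0.2·0.9072 / (0.2·0.9072 + 0.9·0.0928) ≈ 0.6848

0.685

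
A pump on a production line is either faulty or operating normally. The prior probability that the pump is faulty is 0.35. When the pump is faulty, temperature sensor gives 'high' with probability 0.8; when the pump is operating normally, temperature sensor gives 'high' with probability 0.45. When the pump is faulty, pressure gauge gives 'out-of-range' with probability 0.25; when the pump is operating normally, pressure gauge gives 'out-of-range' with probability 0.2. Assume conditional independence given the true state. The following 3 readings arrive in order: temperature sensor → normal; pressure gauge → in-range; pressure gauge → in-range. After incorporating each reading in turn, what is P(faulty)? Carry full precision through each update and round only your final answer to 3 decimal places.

0.147

Apply Bayes' rule sequentially, carrying P(faulty) forward.
After temperature sensor='normal': P(faulty) = 0.2·0.3500 / (0.2·0.3500 + 0.55·0.6500) ≈ 0.1637
After pressure gauge='in-range': P(faulty) = 0.75·0.1637 / (0.75·0.1637 + 0.8·0.8363) ≈ 0.1551
After pressure gauge='in-range': P(faulty) = 0.75·0.1551 / (0.75·0.1551 + 0.8·0.8449) ≈ 0.1468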